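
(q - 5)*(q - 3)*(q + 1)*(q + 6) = q^4 - q^3 - 35*q^2 + 57*q + 90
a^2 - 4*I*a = a*(a - 4*I)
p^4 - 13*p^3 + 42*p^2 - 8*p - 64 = (p - 8)*(p - 4)*(p - 2)*(p + 1)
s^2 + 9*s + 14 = (s + 2)*(s + 7)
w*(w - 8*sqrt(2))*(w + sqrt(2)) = w^3 - 7*sqrt(2)*w^2 - 16*w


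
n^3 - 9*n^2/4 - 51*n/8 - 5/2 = (n - 4)*(n + 1/2)*(n + 5/4)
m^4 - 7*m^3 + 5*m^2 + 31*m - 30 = (m - 5)*(m - 3)*(m - 1)*(m + 2)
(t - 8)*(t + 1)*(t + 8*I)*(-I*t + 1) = -I*t^4 + 9*t^3 + 7*I*t^3 - 63*t^2 + 16*I*t^2 - 72*t - 56*I*t - 64*I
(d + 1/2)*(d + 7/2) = d^2 + 4*d + 7/4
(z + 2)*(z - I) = z^2 + 2*z - I*z - 2*I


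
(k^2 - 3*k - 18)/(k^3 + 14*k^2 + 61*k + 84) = (k - 6)/(k^2 + 11*k + 28)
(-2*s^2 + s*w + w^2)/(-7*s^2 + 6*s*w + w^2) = (2*s + w)/(7*s + w)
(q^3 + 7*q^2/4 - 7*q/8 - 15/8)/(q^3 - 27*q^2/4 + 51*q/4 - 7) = (8*q^2 + 22*q + 15)/(2*(4*q^2 - 23*q + 28))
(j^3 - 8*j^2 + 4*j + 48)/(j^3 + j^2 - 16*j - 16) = (j^2 - 4*j - 12)/(j^2 + 5*j + 4)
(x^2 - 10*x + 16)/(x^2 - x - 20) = (-x^2 + 10*x - 16)/(-x^2 + x + 20)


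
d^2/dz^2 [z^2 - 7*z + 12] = 2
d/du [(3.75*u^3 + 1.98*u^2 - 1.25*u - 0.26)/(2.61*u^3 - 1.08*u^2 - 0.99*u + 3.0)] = (-3.5527136788005e-15*u^5 - 9.2178*u^4 - 0.899999999999998*u^3 + 32.4756*u^2 + 11.3184*u - 4.0074)/(6.8121*u^6 - 5.6376*u^5 - 4.0014*u^4 + 17.7984*u^3 - 5.4999*u^2 - 5.94*u + 9.0)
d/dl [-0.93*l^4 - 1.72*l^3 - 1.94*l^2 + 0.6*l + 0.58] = -3.72*l^3 - 5.16*l^2 - 3.88*l + 0.6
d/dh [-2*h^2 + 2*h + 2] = 2 - 4*h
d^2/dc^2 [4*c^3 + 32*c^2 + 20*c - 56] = 24*c + 64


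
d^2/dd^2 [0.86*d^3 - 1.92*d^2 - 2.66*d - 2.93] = 5.16*d - 3.84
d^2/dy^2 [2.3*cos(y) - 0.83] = -2.3*cos(y)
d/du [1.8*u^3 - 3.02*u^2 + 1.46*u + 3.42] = 5.4*u^2 - 6.04*u + 1.46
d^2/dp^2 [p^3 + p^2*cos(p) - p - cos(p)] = -p^2*cos(p) - 4*p*sin(p) + 6*p + 3*cos(p)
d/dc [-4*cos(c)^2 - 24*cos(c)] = 8*(cos(c) + 3)*sin(c)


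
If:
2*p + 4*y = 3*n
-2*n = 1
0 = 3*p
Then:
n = -1/2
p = 0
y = -3/8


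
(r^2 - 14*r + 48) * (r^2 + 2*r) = r^4 - 12*r^3 + 20*r^2 + 96*r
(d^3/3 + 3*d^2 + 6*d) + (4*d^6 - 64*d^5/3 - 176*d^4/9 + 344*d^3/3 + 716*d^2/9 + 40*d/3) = 4*d^6 - 64*d^5/3 - 176*d^4/9 + 115*d^3 + 743*d^2/9 + 58*d/3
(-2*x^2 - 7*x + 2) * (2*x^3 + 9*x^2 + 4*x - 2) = -4*x^5 - 32*x^4 - 67*x^3 - 6*x^2 + 22*x - 4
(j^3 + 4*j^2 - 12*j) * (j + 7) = j^4 + 11*j^3 + 16*j^2 - 84*j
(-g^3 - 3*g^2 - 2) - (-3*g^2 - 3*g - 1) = -g^3 + 3*g - 1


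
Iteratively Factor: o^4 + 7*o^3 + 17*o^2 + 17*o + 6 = (o + 1)*(o^3 + 6*o^2 + 11*o + 6) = (o + 1)*(o + 2)*(o^2 + 4*o + 3) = (o + 1)^2*(o + 2)*(o + 3)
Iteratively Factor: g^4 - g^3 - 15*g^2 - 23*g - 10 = (g + 1)*(g^3 - 2*g^2 - 13*g - 10) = (g + 1)*(g + 2)*(g^2 - 4*g - 5) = (g + 1)^2*(g + 2)*(g - 5)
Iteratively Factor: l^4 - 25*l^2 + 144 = (l - 4)*(l^3 + 4*l^2 - 9*l - 36) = (l - 4)*(l + 4)*(l^2 - 9) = (l - 4)*(l - 3)*(l + 4)*(l + 3)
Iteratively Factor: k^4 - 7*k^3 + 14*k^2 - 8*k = (k - 2)*(k^3 - 5*k^2 + 4*k) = (k - 4)*(k - 2)*(k^2 - k) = k*(k - 4)*(k - 2)*(k - 1)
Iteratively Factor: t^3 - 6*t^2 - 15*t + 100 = (t - 5)*(t^2 - t - 20) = (t - 5)*(t + 4)*(t - 5)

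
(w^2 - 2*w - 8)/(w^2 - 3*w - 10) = (w - 4)/(w - 5)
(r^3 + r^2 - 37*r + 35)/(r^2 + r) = (r^3 + r^2 - 37*r + 35)/(r*(r + 1))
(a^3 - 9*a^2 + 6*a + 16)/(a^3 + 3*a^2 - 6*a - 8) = (a - 8)/(a + 4)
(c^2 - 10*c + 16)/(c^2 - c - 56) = (c - 2)/(c + 7)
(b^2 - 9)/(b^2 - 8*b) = (b^2 - 9)/(b*(b - 8))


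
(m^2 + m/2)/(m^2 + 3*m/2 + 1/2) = m/(m + 1)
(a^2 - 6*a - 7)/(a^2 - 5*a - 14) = (a + 1)/(a + 2)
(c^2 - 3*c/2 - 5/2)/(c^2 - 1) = (c - 5/2)/(c - 1)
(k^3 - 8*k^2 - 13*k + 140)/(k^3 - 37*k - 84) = (k - 5)/(k + 3)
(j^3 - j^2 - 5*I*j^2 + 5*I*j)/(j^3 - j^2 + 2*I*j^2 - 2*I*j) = (j - 5*I)/(j + 2*I)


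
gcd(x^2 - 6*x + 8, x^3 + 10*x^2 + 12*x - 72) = x - 2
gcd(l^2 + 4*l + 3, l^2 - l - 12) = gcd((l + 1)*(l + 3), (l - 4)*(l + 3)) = l + 3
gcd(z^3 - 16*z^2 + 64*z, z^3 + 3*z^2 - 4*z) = z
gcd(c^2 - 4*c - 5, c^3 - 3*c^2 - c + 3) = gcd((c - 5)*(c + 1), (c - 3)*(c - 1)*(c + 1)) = c + 1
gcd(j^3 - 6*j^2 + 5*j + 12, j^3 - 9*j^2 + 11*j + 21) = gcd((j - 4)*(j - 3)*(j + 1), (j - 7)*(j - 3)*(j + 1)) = j^2 - 2*j - 3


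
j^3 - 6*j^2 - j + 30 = (j - 5)*(j - 3)*(j + 2)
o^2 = o^2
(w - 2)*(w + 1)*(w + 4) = w^3 + 3*w^2 - 6*w - 8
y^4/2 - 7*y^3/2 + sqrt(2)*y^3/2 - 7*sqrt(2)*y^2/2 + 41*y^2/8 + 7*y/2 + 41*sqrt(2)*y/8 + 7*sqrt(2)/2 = (y/2 + sqrt(2)/2)*(y - 4)*(y - 7/2)*(y + 1/2)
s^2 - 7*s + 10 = (s - 5)*(s - 2)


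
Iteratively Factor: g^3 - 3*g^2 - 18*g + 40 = (g - 2)*(g^2 - g - 20) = (g - 2)*(g + 4)*(g - 5)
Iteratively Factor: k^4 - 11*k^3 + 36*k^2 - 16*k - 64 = (k - 4)*(k^3 - 7*k^2 + 8*k + 16) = (k - 4)^2*(k^2 - 3*k - 4) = (k - 4)^3*(k + 1)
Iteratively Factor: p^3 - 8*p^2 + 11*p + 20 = (p + 1)*(p^2 - 9*p + 20) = (p - 5)*(p + 1)*(p - 4)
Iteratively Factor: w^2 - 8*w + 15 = (w - 5)*(w - 3)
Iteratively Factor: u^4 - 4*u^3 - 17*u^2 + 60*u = (u - 3)*(u^3 - u^2 - 20*u) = (u - 3)*(u + 4)*(u^2 - 5*u) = (u - 5)*(u - 3)*(u + 4)*(u)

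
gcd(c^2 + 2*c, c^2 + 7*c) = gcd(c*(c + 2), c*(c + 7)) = c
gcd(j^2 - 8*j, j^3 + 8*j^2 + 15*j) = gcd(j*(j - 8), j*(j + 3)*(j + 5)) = j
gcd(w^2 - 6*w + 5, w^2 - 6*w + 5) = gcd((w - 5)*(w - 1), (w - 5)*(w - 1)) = w^2 - 6*w + 5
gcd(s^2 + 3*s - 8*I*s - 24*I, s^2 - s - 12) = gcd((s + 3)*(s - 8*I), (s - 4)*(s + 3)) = s + 3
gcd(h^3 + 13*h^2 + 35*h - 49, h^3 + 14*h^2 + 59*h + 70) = h + 7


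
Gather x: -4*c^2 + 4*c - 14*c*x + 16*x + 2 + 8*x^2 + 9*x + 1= -4*c^2 + 4*c + 8*x^2 + x*(25 - 14*c) + 3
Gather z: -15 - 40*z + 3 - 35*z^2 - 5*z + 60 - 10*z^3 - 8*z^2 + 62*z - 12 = -10*z^3 - 43*z^2 + 17*z + 36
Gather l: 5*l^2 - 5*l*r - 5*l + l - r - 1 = 5*l^2 + l*(-5*r - 4) - r - 1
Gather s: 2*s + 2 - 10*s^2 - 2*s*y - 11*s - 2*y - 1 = -10*s^2 + s*(-2*y - 9) - 2*y + 1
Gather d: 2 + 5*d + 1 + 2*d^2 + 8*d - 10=2*d^2 + 13*d - 7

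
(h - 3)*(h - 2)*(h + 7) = h^3 + 2*h^2 - 29*h + 42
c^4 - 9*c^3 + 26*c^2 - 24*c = c*(c - 4)*(c - 3)*(c - 2)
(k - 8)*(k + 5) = k^2 - 3*k - 40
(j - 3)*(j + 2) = j^2 - j - 6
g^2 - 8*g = g*(g - 8)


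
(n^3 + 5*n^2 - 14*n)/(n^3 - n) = (n^2 + 5*n - 14)/(n^2 - 1)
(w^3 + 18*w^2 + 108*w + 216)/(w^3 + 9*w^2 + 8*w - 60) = (w^2 + 12*w + 36)/(w^2 + 3*w - 10)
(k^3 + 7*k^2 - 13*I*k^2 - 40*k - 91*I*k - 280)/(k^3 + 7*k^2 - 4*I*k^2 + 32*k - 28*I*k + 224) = (k - 5*I)/(k + 4*I)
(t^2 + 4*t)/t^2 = (t + 4)/t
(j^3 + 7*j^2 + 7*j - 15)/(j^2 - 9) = (j^2 + 4*j - 5)/(j - 3)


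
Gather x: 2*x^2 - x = 2*x^2 - x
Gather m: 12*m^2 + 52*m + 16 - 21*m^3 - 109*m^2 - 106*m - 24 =-21*m^3 - 97*m^2 - 54*m - 8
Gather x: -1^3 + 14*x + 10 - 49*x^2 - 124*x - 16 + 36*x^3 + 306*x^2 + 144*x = 36*x^3 + 257*x^2 + 34*x - 7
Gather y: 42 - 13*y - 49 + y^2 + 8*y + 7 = y^2 - 5*y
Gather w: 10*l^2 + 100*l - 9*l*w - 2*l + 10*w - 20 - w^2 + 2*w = 10*l^2 + 98*l - w^2 + w*(12 - 9*l) - 20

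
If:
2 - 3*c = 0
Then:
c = 2/3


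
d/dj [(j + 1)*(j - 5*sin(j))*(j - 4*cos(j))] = (j + 1)*(j - 5*sin(j))*(4*sin(j) + 1) - (j + 1)*(j - 4*cos(j))*(5*cos(j) - 1) + (j - 5*sin(j))*(j - 4*cos(j))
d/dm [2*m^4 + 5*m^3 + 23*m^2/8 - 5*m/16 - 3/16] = 8*m^3 + 15*m^2 + 23*m/4 - 5/16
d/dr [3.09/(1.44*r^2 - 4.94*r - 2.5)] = (15.2646 - 8.8992*r)/(-1.44*r^2 + 4.94*r + 2.5)^2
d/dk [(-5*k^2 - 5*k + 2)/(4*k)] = -5/4 - 1/(2*k^2)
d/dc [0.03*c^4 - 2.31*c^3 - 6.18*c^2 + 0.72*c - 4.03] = 0.12*c^3 - 6.93*c^2 - 12.36*c + 0.72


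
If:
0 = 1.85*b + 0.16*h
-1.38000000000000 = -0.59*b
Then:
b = 2.34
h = -27.04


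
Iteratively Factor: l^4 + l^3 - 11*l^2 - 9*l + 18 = (l - 3)*(l^3 + 4*l^2 + l - 6) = (l - 3)*(l + 2)*(l^2 + 2*l - 3) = (l - 3)*(l + 2)*(l + 3)*(l - 1)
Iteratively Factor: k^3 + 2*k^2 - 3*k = (k - 1)*(k^2 + 3*k) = k*(k - 1)*(k + 3)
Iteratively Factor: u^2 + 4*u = (u)*(u + 4)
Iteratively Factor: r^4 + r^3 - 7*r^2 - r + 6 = (r + 3)*(r^3 - 2*r^2 - r + 2) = (r - 1)*(r + 3)*(r^2 - r - 2) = (r - 1)*(r + 1)*(r + 3)*(r - 2)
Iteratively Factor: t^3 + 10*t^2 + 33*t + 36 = (t + 3)*(t^2 + 7*t + 12) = (t + 3)*(t + 4)*(t + 3)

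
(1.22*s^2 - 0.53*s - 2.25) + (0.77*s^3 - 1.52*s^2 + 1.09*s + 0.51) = 0.77*s^3 - 0.3*s^2 + 0.56*s - 1.74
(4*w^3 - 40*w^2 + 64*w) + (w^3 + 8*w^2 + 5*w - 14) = 5*w^3 - 32*w^2 + 69*w - 14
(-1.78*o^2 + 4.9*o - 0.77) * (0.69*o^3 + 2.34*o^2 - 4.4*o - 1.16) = -1.2282*o^5 - 0.7842*o^4 + 18.7667*o^3 - 21.297*o^2 - 2.296*o + 0.8932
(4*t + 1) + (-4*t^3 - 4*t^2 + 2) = -4*t^3 - 4*t^2 + 4*t + 3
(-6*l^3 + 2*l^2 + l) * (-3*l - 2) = 18*l^4 + 6*l^3 - 7*l^2 - 2*l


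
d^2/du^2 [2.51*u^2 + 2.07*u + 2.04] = 5.02000000000000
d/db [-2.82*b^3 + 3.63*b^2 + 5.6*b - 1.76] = -8.46*b^2 + 7.26*b + 5.6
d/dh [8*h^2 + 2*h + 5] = 16*h + 2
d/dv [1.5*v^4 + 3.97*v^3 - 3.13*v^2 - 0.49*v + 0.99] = 6.0*v^3 + 11.91*v^2 - 6.26*v - 0.49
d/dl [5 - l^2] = -2*l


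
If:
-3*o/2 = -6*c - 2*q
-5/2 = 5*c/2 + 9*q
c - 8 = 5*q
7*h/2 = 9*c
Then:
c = 119/43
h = 306/43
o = 416/43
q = -45/43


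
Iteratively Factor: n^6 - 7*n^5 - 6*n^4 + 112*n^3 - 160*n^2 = (n - 5)*(n^5 - 2*n^4 - 16*n^3 + 32*n^2) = n*(n - 5)*(n^4 - 2*n^3 - 16*n^2 + 32*n) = n*(n - 5)*(n - 4)*(n^3 + 2*n^2 - 8*n) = n*(n - 5)*(n - 4)*(n + 4)*(n^2 - 2*n) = n^2*(n - 5)*(n - 4)*(n + 4)*(n - 2)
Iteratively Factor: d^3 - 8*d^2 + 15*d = (d - 3)*(d^2 - 5*d) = d*(d - 3)*(d - 5)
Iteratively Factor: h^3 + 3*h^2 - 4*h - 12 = (h + 2)*(h^2 + h - 6) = (h + 2)*(h + 3)*(h - 2)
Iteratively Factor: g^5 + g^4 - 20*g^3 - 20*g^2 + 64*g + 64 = (g - 2)*(g^4 + 3*g^3 - 14*g^2 - 48*g - 32) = (g - 2)*(g + 2)*(g^3 + g^2 - 16*g - 16) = (g - 2)*(g + 1)*(g + 2)*(g^2 - 16) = (g - 4)*(g - 2)*(g + 1)*(g + 2)*(g + 4)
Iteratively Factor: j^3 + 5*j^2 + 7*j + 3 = (j + 1)*(j^2 + 4*j + 3) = (j + 1)*(j + 3)*(j + 1)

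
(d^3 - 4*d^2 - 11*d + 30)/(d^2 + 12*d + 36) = (d^3 - 4*d^2 - 11*d + 30)/(d^2 + 12*d + 36)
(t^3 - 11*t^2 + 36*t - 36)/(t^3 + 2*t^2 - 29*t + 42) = (t - 6)/(t + 7)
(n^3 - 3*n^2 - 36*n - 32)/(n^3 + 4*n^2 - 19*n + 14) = (n^3 - 3*n^2 - 36*n - 32)/(n^3 + 4*n^2 - 19*n + 14)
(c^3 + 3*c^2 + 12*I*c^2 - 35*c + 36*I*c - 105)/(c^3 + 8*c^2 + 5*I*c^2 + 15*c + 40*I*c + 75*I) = (c + 7*I)/(c + 5)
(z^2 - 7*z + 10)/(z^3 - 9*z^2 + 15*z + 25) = (z - 2)/(z^2 - 4*z - 5)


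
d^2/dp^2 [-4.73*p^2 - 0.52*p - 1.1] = -9.46000000000000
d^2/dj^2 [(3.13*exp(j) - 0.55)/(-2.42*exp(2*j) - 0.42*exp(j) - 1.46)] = (-18.330532*exp(4*j) + 16.065412*exp(3*j) + 68.030556*exp(2*j) - 5.756704*exp(j) - 7.009168)*exp(j)/(14.172488*exp(6*j) + 7.379064*exp(5*j) + 26.931696*exp(4*j) + 8.977752*exp(3*j) + 16.248048*exp(2*j) + 2.685816*exp(j) + 3.112136)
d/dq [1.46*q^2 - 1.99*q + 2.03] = 2.92*q - 1.99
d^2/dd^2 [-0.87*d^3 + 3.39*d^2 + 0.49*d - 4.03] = 6.78 - 5.22*d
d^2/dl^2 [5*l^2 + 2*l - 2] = 10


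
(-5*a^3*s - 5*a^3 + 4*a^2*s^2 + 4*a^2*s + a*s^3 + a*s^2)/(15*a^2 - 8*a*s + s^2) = a*(-5*a^2*s - 5*a^2 + 4*a*s^2 + 4*a*s + s^3 + s^2)/(15*a^2 - 8*a*s + s^2)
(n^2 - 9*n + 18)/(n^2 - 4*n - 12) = (n - 3)/(n + 2)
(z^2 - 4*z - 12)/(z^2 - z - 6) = (z - 6)/(z - 3)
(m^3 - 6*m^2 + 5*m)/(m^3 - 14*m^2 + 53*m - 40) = m/(m - 8)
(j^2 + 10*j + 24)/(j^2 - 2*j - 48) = (j + 4)/(j - 8)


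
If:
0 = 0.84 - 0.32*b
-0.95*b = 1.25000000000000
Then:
No Solution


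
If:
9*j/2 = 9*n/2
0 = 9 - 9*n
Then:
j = 1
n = 1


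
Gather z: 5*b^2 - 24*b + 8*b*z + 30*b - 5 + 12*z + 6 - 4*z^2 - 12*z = 5*b^2 + 8*b*z + 6*b - 4*z^2 + 1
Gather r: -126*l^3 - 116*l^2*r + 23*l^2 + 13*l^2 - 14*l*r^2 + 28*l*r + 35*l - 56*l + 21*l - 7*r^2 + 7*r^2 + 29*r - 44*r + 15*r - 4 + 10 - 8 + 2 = -126*l^3 + 36*l^2 - 14*l*r^2 + r*(-116*l^2 + 28*l)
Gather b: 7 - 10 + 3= 0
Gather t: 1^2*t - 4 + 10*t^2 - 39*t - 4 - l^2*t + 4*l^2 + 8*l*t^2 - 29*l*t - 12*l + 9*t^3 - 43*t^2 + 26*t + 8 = 4*l^2 - 12*l + 9*t^3 + t^2*(8*l - 33) + t*(-l^2 - 29*l - 12)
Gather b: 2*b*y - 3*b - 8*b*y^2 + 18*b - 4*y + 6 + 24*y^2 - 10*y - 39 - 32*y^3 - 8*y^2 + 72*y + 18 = b*(-8*y^2 + 2*y + 15) - 32*y^3 + 16*y^2 + 58*y - 15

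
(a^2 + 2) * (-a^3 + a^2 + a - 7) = -a^5 + a^4 - a^3 - 5*a^2 + 2*a - 14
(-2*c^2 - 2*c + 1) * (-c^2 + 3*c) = 2*c^4 - 4*c^3 - 7*c^2 + 3*c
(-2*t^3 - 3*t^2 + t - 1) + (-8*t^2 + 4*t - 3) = -2*t^3 - 11*t^2 + 5*t - 4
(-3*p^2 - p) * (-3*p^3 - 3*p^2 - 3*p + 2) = 9*p^5 + 12*p^4 + 12*p^3 - 3*p^2 - 2*p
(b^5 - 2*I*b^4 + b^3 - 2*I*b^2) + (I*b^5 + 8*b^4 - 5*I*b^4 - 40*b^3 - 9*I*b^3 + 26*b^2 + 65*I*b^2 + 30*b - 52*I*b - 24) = b^5 + I*b^5 + 8*b^4 - 7*I*b^4 - 39*b^3 - 9*I*b^3 + 26*b^2 + 63*I*b^2 + 30*b - 52*I*b - 24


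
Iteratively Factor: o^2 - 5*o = (o)*(o - 5)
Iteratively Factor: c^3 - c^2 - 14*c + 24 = (c + 4)*(c^2 - 5*c + 6) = (c - 3)*(c + 4)*(c - 2)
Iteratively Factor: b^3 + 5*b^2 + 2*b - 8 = (b + 4)*(b^2 + b - 2) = (b - 1)*(b + 4)*(b + 2)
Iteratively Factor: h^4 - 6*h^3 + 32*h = (h)*(h^3 - 6*h^2 + 32) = h*(h - 4)*(h^2 - 2*h - 8) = h*(h - 4)^2*(h + 2)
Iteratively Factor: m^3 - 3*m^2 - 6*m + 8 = (m + 2)*(m^2 - 5*m + 4) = (m - 1)*(m + 2)*(m - 4)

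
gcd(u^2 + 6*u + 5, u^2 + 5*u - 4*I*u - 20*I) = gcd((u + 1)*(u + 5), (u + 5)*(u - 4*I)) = u + 5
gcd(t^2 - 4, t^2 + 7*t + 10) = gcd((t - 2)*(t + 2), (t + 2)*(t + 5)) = t + 2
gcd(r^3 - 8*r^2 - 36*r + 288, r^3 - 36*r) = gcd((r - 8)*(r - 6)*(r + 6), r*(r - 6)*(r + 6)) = r^2 - 36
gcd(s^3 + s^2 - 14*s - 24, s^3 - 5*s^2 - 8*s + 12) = s + 2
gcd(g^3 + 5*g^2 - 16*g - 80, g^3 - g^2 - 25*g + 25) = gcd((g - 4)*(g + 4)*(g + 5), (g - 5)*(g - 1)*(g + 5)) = g + 5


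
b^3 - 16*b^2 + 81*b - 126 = (b - 7)*(b - 6)*(b - 3)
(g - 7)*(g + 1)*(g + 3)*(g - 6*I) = g^4 - 3*g^3 - 6*I*g^3 - 25*g^2 + 18*I*g^2 - 21*g + 150*I*g + 126*I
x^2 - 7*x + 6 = (x - 6)*(x - 1)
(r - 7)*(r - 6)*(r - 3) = r^3 - 16*r^2 + 81*r - 126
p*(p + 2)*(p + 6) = p^3 + 8*p^2 + 12*p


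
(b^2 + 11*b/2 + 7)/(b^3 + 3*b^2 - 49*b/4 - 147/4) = 2*(b + 2)/(2*b^2 - b - 21)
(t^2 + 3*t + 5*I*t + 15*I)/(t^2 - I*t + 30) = (t + 3)/(t - 6*I)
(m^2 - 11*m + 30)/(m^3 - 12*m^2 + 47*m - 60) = (m - 6)/(m^2 - 7*m + 12)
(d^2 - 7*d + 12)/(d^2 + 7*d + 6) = (d^2 - 7*d + 12)/(d^2 + 7*d + 6)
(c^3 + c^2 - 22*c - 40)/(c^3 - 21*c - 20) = (c + 2)/(c + 1)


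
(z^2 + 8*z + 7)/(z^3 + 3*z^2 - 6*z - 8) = (z + 7)/(z^2 + 2*z - 8)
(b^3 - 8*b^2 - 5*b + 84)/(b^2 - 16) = (b^2 - 4*b - 21)/(b + 4)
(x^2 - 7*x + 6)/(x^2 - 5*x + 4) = (x - 6)/(x - 4)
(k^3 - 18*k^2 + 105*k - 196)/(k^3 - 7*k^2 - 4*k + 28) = (k^2 - 11*k + 28)/(k^2 - 4)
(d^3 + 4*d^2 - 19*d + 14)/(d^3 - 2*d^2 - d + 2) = (d + 7)/(d + 1)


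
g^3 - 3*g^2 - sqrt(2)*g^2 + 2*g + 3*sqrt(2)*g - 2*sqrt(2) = (g - 2)*(g - 1)*(g - sqrt(2))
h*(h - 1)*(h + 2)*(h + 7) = h^4 + 8*h^3 + 5*h^2 - 14*h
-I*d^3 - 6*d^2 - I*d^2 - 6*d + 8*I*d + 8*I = (d - 4*I)*(d - 2*I)*(-I*d - I)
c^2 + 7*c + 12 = (c + 3)*(c + 4)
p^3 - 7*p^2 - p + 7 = (p - 7)*(p - 1)*(p + 1)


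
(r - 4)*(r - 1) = r^2 - 5*r + 4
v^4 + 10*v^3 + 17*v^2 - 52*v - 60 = (v - 2)*(v + 1)*(v + 5)*(v + 6)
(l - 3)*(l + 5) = l^2 + 2*l - 15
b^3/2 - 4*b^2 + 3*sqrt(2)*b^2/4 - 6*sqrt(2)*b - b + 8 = (b/2 + sqrt(2))*(b - 8)*(b - sqrt(2)/2)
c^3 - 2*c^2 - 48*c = c*(c - 8)*(c + 6)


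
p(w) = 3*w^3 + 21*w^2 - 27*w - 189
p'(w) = 9*w^2 + 42*w - 27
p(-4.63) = 88.43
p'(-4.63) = -28.53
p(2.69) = -51.28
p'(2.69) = 151.10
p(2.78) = -37.31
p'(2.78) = 159.32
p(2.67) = -54.28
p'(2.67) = 149.30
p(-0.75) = -158.20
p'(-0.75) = -53.44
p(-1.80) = -89.86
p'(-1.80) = -73.44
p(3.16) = 30.04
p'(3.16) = 195.59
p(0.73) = -196.35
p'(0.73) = 8.46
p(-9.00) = -432.00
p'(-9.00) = 324.00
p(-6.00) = 81.00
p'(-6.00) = 45.00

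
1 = 1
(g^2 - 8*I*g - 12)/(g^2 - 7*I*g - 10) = (g - 6*I)/(g - 5*I)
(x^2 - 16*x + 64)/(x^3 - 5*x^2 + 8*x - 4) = (x^2 - 16*x + 64)/(x^3 - 5*x^2 + 8*x - 4)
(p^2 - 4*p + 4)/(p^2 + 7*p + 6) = (p^2 - 4*p + 4)/(p^2 + 7*p + 6)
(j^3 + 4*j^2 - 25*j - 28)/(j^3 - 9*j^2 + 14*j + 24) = (j + 7)/(j - 6)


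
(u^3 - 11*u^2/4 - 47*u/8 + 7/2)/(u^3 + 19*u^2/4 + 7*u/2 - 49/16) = 2*(u - 4)/(2*u + 7)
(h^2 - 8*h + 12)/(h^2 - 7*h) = (h^2 - 8*h + 12)/(h*(h - 7))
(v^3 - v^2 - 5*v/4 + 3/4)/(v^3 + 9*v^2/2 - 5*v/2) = (2*v^2 - v - 3)/(2*v*(v + 5))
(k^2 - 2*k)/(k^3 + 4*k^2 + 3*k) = (k - 2)/(k^2 + 4*k + 3)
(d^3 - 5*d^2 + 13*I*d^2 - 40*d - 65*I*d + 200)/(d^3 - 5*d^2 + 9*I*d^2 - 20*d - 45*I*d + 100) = (d + 8*I)/(d + 4*I)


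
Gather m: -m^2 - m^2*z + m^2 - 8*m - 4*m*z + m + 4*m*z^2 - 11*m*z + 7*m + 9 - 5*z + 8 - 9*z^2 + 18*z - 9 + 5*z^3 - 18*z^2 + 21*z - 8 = -m^2*z + m*(4*z^2 - 15*z) + 5*z^3 - 27*z^2 + 34*z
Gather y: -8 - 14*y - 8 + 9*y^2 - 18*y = 9*y^2 - 32*y - 16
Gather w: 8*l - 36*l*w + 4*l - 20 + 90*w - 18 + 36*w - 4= 12*l + w*(126 - 36*l) - 42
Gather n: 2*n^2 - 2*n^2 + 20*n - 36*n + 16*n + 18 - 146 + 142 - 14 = 0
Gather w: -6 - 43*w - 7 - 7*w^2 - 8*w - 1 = -7*w^2 - 51*w - 14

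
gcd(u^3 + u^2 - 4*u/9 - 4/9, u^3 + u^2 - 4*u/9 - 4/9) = u^3 + u^2 - 4*u/9 - 4/9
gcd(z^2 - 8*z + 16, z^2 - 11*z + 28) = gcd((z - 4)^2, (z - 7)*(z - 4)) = z - 4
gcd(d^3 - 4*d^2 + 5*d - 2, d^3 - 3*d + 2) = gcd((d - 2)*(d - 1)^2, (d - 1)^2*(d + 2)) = d^2 - 2*d + 1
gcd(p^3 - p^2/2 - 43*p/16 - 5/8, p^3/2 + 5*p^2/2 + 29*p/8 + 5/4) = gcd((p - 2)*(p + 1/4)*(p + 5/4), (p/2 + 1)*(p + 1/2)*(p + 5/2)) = 1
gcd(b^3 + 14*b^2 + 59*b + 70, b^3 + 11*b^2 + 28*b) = b + 7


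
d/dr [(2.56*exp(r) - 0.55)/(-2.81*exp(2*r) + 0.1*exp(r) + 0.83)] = (7.1936*exp(2*r) - 3.091*exp(r) + 2.1798)*exp(r)/(7.8961*exp(4*r) - 0.562*exp(3*r) - 4.6546*exp(2*r) + 0.166*exp(r) + 0.6889)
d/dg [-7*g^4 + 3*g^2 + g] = -28*g^3 + 6*g + 1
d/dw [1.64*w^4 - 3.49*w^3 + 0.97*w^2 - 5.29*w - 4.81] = 6.56*w^3 - 10.47*w^2 + 1.94*w - 5.29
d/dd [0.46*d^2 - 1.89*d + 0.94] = 0.92*d - 1.89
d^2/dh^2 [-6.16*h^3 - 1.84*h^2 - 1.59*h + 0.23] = -36.96*h - 3.68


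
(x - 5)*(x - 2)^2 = x^3 - 9*x^2 + 24*x - 20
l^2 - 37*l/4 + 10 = (l - 8)*(l - 5/4)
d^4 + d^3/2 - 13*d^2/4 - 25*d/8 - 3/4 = (d - 2)*(d + 1/2)^2*(d + 3/2)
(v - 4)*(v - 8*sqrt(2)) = v^2 - 8*sqrt(2)*v - 4*v + 32*sqrt(2)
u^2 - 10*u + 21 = (u - 7)*(u - 3)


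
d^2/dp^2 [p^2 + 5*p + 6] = 2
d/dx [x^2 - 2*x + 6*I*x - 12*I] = 2*x - 2 + 6*I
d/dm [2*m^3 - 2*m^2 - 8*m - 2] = 6*m^2 - 4*m - 8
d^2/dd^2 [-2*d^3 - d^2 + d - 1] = -12*d - 2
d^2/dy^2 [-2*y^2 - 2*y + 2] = -4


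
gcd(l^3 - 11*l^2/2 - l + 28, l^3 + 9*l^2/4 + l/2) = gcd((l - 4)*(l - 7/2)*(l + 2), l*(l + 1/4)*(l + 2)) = l + 2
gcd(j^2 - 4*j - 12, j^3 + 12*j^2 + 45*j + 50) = j + 2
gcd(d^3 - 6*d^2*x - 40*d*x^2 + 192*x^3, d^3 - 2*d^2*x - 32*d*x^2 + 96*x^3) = -d^2 - 2*d*x + 24*x^2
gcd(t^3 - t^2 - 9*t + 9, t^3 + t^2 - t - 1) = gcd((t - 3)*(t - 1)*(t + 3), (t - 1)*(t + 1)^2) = t - 1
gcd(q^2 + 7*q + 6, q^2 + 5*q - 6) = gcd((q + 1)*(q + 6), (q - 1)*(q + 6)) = q + 6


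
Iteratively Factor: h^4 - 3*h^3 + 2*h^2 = (h - 1)*(h^3 - 2*h^2) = h*(h - 1)*(h^2 - 2*h) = h^2*(h - 1)*(h - 2)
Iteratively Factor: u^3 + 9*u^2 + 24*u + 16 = (u + 4)*(u^2 + 5*u + 4) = (u + 4)^2*(u + 1)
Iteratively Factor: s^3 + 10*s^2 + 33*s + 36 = (s + 3)*(s^2 + 7*s + 12) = (s + 3)^2*(s + 4)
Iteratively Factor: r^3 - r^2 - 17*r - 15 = (r + 3)*(r^2 - 4*r - 5) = (r + 1)*(r + 3)*(r - 5)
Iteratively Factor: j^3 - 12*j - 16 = (j + 2)*(j^2 - 2*j - 8) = (j - 4)*(j + 2)*(j + 2)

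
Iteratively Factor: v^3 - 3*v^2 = (v)*(v^2 - 3*v) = v^2*(v - 3)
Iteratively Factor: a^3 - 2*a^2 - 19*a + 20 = (a - 1)*(a^2 - a - 20) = (a - 1)*(a + 4)*(a - 5)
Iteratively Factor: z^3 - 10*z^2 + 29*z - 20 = (z - 1)*(z^2 - 9*z + 20) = (z - 5)*(z - 1)*(z - 4)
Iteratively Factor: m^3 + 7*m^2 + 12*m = (m + 3)*(m^2 + 4*m) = m*(m + 3)*(m + 4)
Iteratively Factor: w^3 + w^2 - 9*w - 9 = (w + 3)*(w^2 - 2*w - 3) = (w - 3)*(w + 3)*(w + 1)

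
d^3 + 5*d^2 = d^2*(d + 5)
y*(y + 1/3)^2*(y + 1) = y^4 + 5*y^3/3 + 7*y^2/9 + y/9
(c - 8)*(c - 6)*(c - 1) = c^3 - 15*c^2 + 62*c - 48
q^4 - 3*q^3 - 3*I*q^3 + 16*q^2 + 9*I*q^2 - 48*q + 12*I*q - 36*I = (q - 3)*(q - 6*I)*(q + I)*(q + 2*I)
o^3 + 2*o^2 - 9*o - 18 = (o - 3)*(o + 2)*(o + 3)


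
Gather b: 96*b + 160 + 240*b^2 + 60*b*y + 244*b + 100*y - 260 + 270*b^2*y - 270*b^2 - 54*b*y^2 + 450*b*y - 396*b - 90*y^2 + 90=b^2*(270*y - 30) + b*(-54*y^2 + 510*y - 56) - 90*y^2 + 100*y - 10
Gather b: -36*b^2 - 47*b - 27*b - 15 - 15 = -36*b^2 - 74*b - 30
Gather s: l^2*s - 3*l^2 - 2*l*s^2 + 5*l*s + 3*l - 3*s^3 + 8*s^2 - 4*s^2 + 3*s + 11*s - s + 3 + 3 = -3*l^2 + 3*l - 3*s^3 + s^2*(4 - 2*l) + s*(l^2 + 5*l + 13) + 6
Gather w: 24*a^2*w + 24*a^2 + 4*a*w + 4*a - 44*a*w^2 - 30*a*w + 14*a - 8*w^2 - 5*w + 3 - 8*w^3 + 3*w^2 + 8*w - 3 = 24*a^2 + 18*a - 8*w^3 + w^2*(-44*a - 5) + w*(24*a^2 - 26*a + 3)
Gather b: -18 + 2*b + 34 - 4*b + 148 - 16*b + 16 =180 - 18*b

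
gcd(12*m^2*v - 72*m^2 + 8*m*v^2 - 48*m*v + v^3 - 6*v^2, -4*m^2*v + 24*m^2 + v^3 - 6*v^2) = 2*m*v - 12*m + v^2 - 6*v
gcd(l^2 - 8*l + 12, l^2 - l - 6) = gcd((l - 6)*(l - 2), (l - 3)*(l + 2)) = 1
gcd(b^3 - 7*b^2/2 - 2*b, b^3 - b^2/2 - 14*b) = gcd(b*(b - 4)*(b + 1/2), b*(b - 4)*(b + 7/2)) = b^2 - 4*b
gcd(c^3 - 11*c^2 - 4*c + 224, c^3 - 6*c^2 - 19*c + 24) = c - 8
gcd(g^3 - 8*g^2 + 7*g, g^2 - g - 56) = 1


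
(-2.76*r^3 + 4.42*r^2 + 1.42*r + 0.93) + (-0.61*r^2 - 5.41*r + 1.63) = -2.76*r^3 + 3.81*r^2 - 3.99*r + 2.56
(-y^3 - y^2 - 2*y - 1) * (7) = -7*y^3 - 7*y^2 - 14*y - 7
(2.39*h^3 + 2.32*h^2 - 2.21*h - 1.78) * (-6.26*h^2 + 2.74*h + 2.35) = -14.9614*h^5 - 7.9746*h^4 + 25.8079*h^3 + 10.5394*h^2 - 10.0707*h - 4.183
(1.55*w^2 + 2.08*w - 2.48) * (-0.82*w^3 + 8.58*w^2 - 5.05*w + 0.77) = -1.271*w^5 + 11.5934*w^4 + 12.0525*w^3 - 30.5889*w^2 + 14.1256*w - 1.9096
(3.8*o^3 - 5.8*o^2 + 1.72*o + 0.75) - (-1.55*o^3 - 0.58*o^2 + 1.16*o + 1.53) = 5.35*o^3 - 5.22*o^2 + 0.56*o - 0.78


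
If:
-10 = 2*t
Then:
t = -5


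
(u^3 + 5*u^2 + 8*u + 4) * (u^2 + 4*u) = u^5 + 9*u^4 + 28*u^3 + 36*u^2 + 16*u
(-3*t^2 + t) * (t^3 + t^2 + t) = -3*t^5 - 2*t^4 - 2*t^3 + t^2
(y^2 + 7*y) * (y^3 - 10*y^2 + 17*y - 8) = y^5 - 3*y^4 - 53*y^3 + 111*y^2 - 56*y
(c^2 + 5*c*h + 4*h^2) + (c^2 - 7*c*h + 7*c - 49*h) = 2*c^2 - 2*c*h + 7*c + 4*h^2 - 49*h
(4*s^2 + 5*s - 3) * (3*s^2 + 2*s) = 12*s^4 + 23*s^3 + s^2 - 6*s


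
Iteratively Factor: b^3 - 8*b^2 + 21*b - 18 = (b - 3)*(b^2 - 5*b + 6) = (b - 3)*(b - 2)*(b - 3)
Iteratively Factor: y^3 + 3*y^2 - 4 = (y + 2)*(y^2 + y - 2) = (y - 1)*(y + 2)*(y + 2)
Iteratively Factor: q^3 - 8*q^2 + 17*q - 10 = (q - 5)*(q^2 - 3*q + 2) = (q - 5)*(q - 2)*(q - 1)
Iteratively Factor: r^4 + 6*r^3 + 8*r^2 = (r + 2)*(r^3 + 4*r^2) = r*(r + 2)*(r^2 + 4*r) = r*(r + 2)*(r + 4)*(r)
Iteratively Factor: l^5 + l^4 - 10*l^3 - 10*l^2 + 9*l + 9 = (l + 1)*(l^4 - 10*l^2 + 9) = (l + 1)*(l + 3)*(l^3 - 3*l^2 - l + 3) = (l - 3)*(l + 1)*(l + 3)*(l^2 - 1) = (l - 3)*(l + 1)^2*(l + 3)*(l - 1)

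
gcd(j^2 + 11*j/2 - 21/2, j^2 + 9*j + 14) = j + 7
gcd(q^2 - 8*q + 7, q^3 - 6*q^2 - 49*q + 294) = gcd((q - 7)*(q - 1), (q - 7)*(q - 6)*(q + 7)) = q - 7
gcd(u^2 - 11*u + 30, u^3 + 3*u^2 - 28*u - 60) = u - 5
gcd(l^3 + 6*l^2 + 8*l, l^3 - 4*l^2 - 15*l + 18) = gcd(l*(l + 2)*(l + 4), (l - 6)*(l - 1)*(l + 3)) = 1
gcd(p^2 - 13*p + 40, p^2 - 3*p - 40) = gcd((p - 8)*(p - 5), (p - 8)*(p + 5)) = p - 8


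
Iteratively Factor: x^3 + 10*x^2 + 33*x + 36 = (x + 4)*(x^2 + 6*x + 9) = (x + 3)*(x + 4)*(x + 3)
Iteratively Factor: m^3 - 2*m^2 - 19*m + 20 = (m + 4)*(m^2 - 6*m + 5) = (m - 5)*(m + 4)*(m - 1)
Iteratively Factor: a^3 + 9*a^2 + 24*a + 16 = (a + 1)*(a^2 + 8*a + 16) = (a + 1)*(a + 4)*(a + 4)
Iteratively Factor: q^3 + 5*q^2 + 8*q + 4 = (q + 2)*(q^2 + 3*q + 2) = (q + 2)^2*(q + 1)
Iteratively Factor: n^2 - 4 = (n - 2)*(n + 2)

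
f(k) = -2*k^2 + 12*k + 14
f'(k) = 12 - 4*k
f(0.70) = 21.42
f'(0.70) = 9.20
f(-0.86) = 2.20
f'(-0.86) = 15.44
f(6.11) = 12.66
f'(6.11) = -12.44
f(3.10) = 31.98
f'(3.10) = -0.40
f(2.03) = 30.12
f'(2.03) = 3.88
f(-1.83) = -14.66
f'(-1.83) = 19.32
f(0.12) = 15.41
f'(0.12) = 11.52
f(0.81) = 22.41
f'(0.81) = 8.76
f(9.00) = -40.00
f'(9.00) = -24.00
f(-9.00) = -256.00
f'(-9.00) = 48.00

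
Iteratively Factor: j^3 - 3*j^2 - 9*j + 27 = (j - 3)*(j^2 - 9) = (j - 3)^2*(j + 3)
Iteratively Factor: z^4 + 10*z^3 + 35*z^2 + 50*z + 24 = (z + 3)*(z^3 + 7*z^2 + 14*z + 8) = (z + 3)*(z + 4)*(z^2 + 3*z + 2) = (z + 2)*(z + 3)*(z + 4)*(z + 1)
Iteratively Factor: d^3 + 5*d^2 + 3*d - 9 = (d - 1)*(d^2 + 6*d + 9) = (d - 1)*(d + 3)*(d + 3)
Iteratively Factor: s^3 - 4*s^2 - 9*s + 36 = (s + 3)*(s^2 - 7*s + 12) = (s - 3)*(s + 3)*(s - 4)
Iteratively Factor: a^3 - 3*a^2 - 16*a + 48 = (a - 4)*(a^2 + a - 12) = (a - 4)*(a + 4)*(a - 3)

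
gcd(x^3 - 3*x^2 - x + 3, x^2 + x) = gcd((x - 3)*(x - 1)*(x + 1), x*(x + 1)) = x + 1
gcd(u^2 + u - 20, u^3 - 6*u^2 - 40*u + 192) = u - 4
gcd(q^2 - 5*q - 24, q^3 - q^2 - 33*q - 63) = q + 3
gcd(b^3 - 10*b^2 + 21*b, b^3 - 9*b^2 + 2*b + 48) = b - 3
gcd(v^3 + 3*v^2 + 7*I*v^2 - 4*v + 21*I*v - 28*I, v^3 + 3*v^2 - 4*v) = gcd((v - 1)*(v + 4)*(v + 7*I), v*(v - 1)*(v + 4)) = v^2 + 3*v - 4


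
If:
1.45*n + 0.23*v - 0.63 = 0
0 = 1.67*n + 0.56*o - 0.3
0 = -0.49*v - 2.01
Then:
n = 1.09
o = -2.70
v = -4.10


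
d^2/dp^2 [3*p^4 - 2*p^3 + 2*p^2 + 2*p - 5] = 36*p^2 - 12*p + 4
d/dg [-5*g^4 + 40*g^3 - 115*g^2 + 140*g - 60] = -20*g^3 + 120*g^2 - 230*g + 140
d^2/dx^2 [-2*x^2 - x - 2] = -4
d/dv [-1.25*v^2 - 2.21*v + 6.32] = -2.5*v - 2.21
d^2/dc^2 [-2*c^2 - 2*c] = -4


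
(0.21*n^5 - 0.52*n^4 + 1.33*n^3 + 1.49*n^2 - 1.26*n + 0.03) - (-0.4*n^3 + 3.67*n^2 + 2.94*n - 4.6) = 0.21*n^5 - 0.52*n^4 + 1.73*n^3 - 2.18*n^2 - 4.2*n + 4.63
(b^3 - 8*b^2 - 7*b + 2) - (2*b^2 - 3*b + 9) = b^3 - 10*b^2 - 4*b - 7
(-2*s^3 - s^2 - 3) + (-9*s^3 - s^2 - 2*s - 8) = -11*s^3 - 2*s^2 - 2*s - 11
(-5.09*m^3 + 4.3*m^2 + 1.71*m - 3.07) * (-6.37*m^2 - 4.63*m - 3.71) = 32.4233*m^5 - 3.8243*m^4 - 11.9178*m^3 - 4.3144*m^2 + 7.87*m + 11.3897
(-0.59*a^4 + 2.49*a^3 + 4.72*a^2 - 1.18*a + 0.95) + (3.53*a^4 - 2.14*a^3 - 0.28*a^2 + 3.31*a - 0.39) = 2.94*a^4 + 0.35*a^3 + 4.44*a^2 + 2.13*a + 0.56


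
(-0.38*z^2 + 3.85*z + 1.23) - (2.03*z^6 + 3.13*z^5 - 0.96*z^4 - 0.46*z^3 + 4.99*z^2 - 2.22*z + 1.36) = -2.03*z^6 - 3.13*z^5 + 0.96*z^4 + 0.46*z^3 - 5.37*z^2 + 6.07*z - 0.13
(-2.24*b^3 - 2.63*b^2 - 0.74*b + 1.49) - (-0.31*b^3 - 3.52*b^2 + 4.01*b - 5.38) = -1.93*b^3 + 0.89*b^2 - 4.75*b + 6.87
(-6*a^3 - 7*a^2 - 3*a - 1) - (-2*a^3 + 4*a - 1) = -4*a^3 - 7*a^2 - 7*a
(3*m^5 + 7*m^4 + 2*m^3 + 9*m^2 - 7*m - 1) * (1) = 3*m^5 + 7*m^4 + 2*m^3 + 9*m^2 - 7*m - 1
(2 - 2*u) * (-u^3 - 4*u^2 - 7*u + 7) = 2*u^4 + 6*u^3 + 6*u^2 - 28*u + 14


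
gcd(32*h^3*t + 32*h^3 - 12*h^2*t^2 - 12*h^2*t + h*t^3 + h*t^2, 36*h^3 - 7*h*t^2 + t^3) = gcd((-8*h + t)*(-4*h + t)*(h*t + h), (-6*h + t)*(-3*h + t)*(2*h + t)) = 1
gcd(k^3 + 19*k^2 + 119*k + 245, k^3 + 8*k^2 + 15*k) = k + 5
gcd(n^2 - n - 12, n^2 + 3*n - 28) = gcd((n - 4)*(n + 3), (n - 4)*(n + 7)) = n - 4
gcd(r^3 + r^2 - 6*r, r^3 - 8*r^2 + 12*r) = r^2 - 2*r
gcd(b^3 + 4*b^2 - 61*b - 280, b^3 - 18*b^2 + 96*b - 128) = b - 8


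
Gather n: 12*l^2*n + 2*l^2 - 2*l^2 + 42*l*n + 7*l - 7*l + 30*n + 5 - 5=n*(12*l^2 + 42*l + 30)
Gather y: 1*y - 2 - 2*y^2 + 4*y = -2*y^2 + 5*y - 2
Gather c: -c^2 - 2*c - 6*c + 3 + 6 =-c^2 - 8*c + 9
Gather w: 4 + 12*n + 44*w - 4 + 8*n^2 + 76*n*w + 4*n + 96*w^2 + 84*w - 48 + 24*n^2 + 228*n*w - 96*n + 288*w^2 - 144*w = 32*n^2 - 80*n + 384*w^2 + w*(304*n - 16) - 48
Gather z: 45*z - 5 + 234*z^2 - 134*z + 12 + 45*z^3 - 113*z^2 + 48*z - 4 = 45*z^3 + 121*z^2 - 41*z + 3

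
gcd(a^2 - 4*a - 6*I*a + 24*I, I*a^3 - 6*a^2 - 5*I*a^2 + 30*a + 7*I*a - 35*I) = 1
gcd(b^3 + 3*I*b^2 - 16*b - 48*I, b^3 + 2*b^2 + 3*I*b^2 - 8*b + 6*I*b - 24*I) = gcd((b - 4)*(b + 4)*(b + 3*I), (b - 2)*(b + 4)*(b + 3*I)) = b^2 + b*(4 + 3*I) + 12*I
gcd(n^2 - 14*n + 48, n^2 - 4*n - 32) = n - 8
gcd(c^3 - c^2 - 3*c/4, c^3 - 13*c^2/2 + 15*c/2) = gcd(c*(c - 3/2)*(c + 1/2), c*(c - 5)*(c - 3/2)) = c^2 - 3*c/2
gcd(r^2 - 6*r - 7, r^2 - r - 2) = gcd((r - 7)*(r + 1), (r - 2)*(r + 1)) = r + 1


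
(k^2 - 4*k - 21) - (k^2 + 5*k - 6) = -9*k - 15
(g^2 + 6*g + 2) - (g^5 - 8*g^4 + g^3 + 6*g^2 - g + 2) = -g^5 + 8*g^4 - g^3 - 5*g^2 + 7*g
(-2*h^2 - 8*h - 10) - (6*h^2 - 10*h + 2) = -8*h^2 + 2*h - 12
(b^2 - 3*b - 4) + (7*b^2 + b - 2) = 8*b^2 - 2*b - 6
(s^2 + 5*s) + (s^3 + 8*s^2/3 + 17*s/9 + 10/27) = s^3 + 11*s^2/3 + 62*s/9 + 10/27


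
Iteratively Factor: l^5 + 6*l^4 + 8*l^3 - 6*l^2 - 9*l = (l)*(l^4 + 6*l^3 + 8*l^2 - 6*l - 9) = l*(l + 3)*(l^3 + 3*l^2 - l - 3) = l*(l + 3)^2*(l^2 - 1) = l*(l + 1)*(l + 3)^2*(l - 1)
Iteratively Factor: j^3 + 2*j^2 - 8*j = (j + 4)*(j^2 - 2*j) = (j - 2)*(j + 4)*(j)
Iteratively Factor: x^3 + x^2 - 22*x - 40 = (x + 4)*(x^2 - 3*x - 10) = (x + 2)*(x + 4)*(x - 5)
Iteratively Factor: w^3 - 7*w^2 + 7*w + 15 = (w - 5)*(w^2 - 2*w - 3) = (w - 5)*(w + 1)*(w - 3)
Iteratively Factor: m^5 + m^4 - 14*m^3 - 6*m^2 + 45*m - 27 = (m + 3)*(m^4 - 2*m^3 - 8*m^2 + 18*m - 9) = (m - 1)*(m + 3)*(m^3 - m^2 - 9*m + 9) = (m - 1)*(m + 3)^2*(m^2 - 4*m + 3) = (m - 1)^2*(m + 3)^2*(m - 3)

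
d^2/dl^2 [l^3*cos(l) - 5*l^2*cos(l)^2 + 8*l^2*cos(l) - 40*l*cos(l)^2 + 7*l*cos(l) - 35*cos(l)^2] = -l^3*cos(l) - 6*l^2*sin(l) - 8*l^2*cos(l) + 10*l^2*cos(2*l) - 32*l*sin(l) + 20*l*sin(2*l) - l*cos(l) + 80*l*cos(2*l) - 14*sin(l) + 80*sin(2*l) + 16*cos(l) + 65*cos(2*l) - 5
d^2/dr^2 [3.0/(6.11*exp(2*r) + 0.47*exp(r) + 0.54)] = (3.0*(12.22*exp(r) + 0.47)*(24.44*exp(r) + 0.94)*exp(r) - (73.32*exp(r) + 1.41)*(6.11*exp(2*r) + 0.47*exp(r) + 0.54))*exp(r)/(6.11*exp(2*r) + 0.47*exp(r) + 0.54)^3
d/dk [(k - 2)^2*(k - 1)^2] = 2*(k - 2)*(k - 1)*(2*k - 3)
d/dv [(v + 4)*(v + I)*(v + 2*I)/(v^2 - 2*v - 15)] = (v^4 - 4*v^3 + v^2*(-51 - 18*I) + v*(-104 - 90*I) + 14 - 180*I)/(v^4 - 4*v^3 - 26*v^2 + 60*v + 225)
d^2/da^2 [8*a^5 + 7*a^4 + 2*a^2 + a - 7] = 160*a^3 + 84*a^2 + 4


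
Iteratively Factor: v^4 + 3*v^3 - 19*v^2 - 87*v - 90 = (v + 3)*(v^3 - 19*v - 30) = (v - 5)*(v + 3)*(v^2 + 5*v + 6) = (v - 5)*(v + 2)*(v + 3)*(v + 3)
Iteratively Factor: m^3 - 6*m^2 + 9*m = (m)*(m^2 - 6*m + 9) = m*(m - 3)*(m - 3)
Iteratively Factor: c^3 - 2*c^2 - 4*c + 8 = (c - 2)*(c^2 - 4) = (c - 2)^2*(c + 2)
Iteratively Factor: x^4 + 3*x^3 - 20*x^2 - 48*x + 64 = (x - 1)*(x^3 + 4*x^2 - 16*x - 64) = (x - 1)*(x + 4)*(x^2 - 16) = (x - 4)*(x - 1)*(x + 4)*(x + 4)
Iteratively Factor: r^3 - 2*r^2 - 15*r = (r + 3)*(r^2 - 5*r) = (r - 5)*(r + 3)*(r)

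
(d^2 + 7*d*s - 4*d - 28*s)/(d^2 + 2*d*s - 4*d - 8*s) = (d + 7*s)/(d + 2*s)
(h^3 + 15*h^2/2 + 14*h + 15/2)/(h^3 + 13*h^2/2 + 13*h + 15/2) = (2*h^2 + 13*h + 15)/(2*h^2 + 11*h + 15)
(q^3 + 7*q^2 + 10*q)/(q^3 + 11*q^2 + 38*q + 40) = q/(q + 4)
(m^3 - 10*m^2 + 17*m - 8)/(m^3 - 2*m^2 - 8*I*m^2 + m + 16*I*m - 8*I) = (m - 8)/(m - 8*I)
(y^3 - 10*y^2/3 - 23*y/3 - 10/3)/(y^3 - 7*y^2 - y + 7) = (3*y^2 - 13*y - 10)/(3*(y^2 - 8*y + 7))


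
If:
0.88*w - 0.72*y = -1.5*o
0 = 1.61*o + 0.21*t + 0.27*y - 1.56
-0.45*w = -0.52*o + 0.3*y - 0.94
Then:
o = 0.519159456118665*y - 0.73035493554653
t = 13.0279592677615 - 5.26593678262405*y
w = 1.24492318559068 - 0.0667490729295426*y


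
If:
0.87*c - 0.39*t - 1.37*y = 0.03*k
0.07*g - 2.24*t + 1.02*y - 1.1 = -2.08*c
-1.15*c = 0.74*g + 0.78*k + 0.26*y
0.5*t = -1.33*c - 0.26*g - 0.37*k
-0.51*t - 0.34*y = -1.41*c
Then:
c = -0.71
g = -15.39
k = 15.74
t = -1.76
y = -0.29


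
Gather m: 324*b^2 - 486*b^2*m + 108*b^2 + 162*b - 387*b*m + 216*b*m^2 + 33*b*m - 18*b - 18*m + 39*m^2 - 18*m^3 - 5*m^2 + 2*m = 432*b^2 + 144*b - 18*m^3 + m^2*(216*b + 34) + m*(-486*b^2 - 354*b - 16)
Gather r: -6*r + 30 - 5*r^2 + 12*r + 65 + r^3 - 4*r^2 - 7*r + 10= r^3 - 9*r^2 - r + 105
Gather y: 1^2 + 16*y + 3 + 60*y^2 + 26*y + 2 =60*y^2 + 42*y + 6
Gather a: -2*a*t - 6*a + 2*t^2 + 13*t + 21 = a*(-2*t - 6) + 2*t^2 + 13*t + 21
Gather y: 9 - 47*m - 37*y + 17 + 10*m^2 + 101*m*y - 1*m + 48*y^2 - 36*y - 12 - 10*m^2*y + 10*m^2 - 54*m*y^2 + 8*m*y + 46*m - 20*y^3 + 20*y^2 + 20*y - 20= 20*m^2 - 2*m - 20*y^3 + y^2*(68 - 54*m) + y*(-10*m^2 + 109*m - 53) - 6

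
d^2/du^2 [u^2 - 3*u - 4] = 2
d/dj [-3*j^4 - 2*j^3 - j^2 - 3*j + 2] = -12*j^3 - 6*j^2 - 2*j - 3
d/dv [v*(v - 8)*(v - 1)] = 3*v^2 - 18*v + 8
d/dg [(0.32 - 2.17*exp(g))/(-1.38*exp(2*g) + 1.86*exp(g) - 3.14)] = (-2.9946*exp(2*g) + 0.8832*exp(g) + 6.2186)*exp(g)/(1.9044*exp(4*g) - 5.1336*exp(3*g) + 12.126*exp(2*g) - 11.6808*exp(g) + 9.8596)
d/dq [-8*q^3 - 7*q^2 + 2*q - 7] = -24*q^2 - 14*q + 2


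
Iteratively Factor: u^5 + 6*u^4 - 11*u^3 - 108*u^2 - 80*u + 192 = (u - 1)*(u^4 + 7*u^3 - 4*u^2 - 112*u - 192) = (u - 1)*(u + 3)*(u^3 + 4*u^2 - 16*u - 64) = (u - 1)*(u + 3)*(u + 4)*(u^2 - 16) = (u - 1)*(u + 3)*(u + 4)^2*(u - 4)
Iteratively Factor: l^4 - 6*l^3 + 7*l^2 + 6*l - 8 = (l - 4)*(l^3 - 2*l^2 - l + 2) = (l - 4)*(l - 1)*(l^2 - l - 2) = (l - 4)*(l - 2)*(l - 1)*(l + 1)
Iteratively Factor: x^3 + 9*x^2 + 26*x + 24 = (x + 2)*(x^2 + 7*x + 12) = (x + 2)*(x + 4)*(x + 3)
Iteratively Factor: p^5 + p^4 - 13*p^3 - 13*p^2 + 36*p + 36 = (p - 2)*(p^4 + 3*p^3 - 7*p^2 - 27*p - 18) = (p - 2)*(p + 2)*(p^3 + p^2 - 9*p - 9) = (p - 2)*(p + 1)*(p + 2)*(p^2 - 9) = (p - 2)*(p + 1)*(p + 2)*(p + 3)*(p - 3)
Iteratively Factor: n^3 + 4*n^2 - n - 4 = (n + 1)*(n^2 + 3*n - 4) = (n + 1)*(n + 4)*(n - 1)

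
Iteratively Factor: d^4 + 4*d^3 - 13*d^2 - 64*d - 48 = (d - 4)*(d^3 + 8*d^2 + 19*d + 12) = (d - 4)*(d + 1)*(d^2 + 7*d + 12) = (d - 4)*(d + 1)*(d + 3)*(d + 4)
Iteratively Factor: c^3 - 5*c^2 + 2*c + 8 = (c - 4)*(c^2 - c - 2) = (c - 4)*(c - 2)*(c + 1)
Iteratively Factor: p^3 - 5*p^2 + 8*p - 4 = (p - 2)*(p^2 - 3*p + 2) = (p - 2)*(p - 1)*(p - 2)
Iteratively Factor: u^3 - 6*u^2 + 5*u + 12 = (u + 1)*(u^2 - 7*u + 12) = (u - 3)*(u + 1)*(u - 4)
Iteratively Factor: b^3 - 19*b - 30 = (b + 2)*(b^2 - 2*b - 15) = (b + 2)*(b + 3)*(b - 5)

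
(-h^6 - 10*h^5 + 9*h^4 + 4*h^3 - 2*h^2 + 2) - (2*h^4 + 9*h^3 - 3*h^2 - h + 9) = -h^6 - 10*h^5 + 7*h^4 - 5*h^3 + h^2 + h - 7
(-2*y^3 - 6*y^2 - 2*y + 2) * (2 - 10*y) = 20*y^4 + 56*y^3 + 8*y^2 - 24*y + 4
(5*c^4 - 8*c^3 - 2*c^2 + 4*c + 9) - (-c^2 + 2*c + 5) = 5*c^4 - 8*c^3 - c^2 + 2*c + 4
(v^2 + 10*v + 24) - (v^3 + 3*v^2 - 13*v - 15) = -v^3 - 2*v^2 + 23*v + 39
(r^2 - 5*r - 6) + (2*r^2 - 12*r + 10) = 3*r^2 - 17*r + 4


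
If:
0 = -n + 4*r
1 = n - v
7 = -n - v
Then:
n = -3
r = -3/4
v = -4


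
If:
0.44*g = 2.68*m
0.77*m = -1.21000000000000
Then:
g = -9.57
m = -1.57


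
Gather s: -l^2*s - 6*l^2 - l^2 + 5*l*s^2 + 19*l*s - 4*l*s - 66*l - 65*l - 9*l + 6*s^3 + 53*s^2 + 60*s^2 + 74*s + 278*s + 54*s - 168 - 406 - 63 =-7*l^2 - 140*l + 6*s^3 + s^2*(5*l + 113) + s*(-l^2 + 15*l + 406) - 637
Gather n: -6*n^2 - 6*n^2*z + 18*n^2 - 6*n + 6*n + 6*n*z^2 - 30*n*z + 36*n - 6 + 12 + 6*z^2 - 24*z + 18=n^2*(12 - 6*z) + n*(6*z^2 - 30*z + 36) + 6*z^2 - 24*z + 24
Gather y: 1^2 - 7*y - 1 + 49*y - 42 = 42*y - 42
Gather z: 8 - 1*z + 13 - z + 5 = 26 - 2*z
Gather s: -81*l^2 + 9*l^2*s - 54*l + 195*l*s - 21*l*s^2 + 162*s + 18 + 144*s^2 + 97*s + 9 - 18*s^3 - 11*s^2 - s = -81*l^2 - 54*l - 18*s^3 + s^2*(133 - 21*l) + s*(9*l^2 + 195*l + 258) + 27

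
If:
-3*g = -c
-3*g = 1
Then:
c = -1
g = -1/3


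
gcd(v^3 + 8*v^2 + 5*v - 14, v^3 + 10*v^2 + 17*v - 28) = v^2 + 6*v - 7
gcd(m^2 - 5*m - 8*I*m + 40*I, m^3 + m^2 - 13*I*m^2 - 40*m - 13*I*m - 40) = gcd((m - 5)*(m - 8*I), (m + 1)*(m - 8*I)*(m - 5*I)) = m - 8*I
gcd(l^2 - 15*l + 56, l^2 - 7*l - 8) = l - 8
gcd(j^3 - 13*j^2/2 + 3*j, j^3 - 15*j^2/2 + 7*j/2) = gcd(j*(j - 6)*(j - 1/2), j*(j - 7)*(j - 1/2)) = j^2 - j/2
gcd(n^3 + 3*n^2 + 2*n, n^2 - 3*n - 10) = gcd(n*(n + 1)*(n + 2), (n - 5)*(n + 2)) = n + 2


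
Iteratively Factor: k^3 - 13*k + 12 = (k + 4)*(k^2 - 4*k + 3) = (k - 3)*(k + 4)*(k - 1)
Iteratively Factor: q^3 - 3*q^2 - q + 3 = (q - 3)*(q^2 - 1) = (q - 3)*(q - 1)*(q + 1)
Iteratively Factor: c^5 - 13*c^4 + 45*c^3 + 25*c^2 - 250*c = (c + 2)*(c^4 - 15*c^3 + 75*c^2 - 125*c) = c*(c + 2)*(c^3 - 15*c^2 + 75*c - 125) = c*(c - 5)*(c + 2)*(c^2 - 10*c + 25) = c*(c - 5)^2*(c + 2)*(c - 5)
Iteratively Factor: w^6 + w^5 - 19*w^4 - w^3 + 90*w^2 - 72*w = (w - 1)*(w^5 + 2*w^4 - 17*w^3 - 18*w^2 + 72*w) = (w - 1)*(w + 3)*(w^4 - w^3 - 14*w^2 + 24*w) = (w - 1)*(w + 3)*(w + 4)*(w^3 - 5*w^2 + 6*w) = (w - 3)*(w - 1)*(w + 3)*(w + 4)*(w^2 - 2*w) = w*(w - 3)*(w - 1)*(w + 3)*(w + 4)*(w - 2)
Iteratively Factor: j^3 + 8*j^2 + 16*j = (j + 4)*(j^2 + 4*j) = j*(j + 4)*(j + 4)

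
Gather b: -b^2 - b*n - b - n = -b^2 + b*(-n - 1) - n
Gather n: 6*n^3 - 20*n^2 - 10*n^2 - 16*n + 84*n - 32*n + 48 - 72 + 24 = 6*n^3 - 30*n^2 + 36*n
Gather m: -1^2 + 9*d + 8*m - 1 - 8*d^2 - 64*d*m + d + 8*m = -8*d^2 + 10*d + m*(16 - 64*d) - 2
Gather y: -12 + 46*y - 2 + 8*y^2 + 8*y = 8*y^2 + 54*y - 14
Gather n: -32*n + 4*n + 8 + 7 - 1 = 14 - 28*n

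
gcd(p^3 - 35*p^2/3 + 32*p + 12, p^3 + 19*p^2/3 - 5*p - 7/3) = p + 1/3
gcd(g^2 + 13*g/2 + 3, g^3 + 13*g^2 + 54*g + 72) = g + 6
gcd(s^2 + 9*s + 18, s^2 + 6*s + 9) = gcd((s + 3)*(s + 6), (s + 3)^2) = s + 3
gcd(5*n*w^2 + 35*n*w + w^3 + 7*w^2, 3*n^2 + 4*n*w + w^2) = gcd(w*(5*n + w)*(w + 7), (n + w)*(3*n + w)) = 1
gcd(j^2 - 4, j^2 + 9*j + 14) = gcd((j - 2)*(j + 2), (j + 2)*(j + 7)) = j + 2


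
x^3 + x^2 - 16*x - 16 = (x - 4)*(x + 1)*(x + 4)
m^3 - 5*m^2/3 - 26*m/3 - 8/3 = (m - 4)*(m + 1/3)*(m + 2)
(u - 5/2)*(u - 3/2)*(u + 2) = u^3 - 2*u^2 - 17*u/4 + 15/2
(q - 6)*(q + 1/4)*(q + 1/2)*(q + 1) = q^4 - 17*q^3/4 - 77*q^2/8 - 41*q/8 - 3/4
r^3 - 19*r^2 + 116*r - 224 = (r - 8)*(r - 7)*(r - 4)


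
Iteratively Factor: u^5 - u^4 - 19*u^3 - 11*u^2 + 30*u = (u + 2)*(u^4 - 3*u^3 - 13*u^2 + 15*u) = (u - 1)*(u + 2)*(u^3 - 2*u^2 - 15*u) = (u - 5)*(u - 1)*(u + 2)*(u^2 + 3*u) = u*(u - 5)*(u - 1)*(u + 2)*(u + 3)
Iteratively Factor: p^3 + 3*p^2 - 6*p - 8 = (p + 4)*(p^2 - p - 2) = (p + 1)*(p + 4)*(p - 2)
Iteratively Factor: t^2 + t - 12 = (t - 3)*(t + 4)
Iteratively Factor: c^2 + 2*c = (c + 2)*(c)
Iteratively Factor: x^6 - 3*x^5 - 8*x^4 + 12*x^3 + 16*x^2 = (x + 2)*(x^5 - 5*x^4 + 2*x^3 + 8*x^2) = (x - 2)*(x + 2)*(x^4 - 3*x^3 - 4*x^2) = (x - 4)*(x - 2)*(x + 2)*(x^3 + x^2) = (x - 4)*(x - 2)*(x + 1)*(x + 2)*(x^2) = x*(x - 4)*(x - 2)*(x + 1)*(x + 2)*(x)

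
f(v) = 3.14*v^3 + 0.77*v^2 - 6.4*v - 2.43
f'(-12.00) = 1331.60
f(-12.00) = -5240.67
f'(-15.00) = 2090.00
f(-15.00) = -10330.68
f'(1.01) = 4.76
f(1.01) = -4.87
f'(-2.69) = 57.62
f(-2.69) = -40.76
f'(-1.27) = 6.84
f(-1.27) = 0.51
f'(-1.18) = 4.90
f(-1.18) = 1.04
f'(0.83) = 1.37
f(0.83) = -5.42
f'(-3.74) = 119.60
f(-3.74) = -131.99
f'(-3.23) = 86.90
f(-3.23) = -79.54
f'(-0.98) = 1.14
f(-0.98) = 1.63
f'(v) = 9.42*v^2 + 1.54*v - 6.4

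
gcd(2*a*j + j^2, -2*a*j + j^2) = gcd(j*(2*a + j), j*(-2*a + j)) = j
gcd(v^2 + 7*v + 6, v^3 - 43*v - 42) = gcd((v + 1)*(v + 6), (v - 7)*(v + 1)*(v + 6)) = v^2 + 7*v + 6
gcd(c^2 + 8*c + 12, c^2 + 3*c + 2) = c + 2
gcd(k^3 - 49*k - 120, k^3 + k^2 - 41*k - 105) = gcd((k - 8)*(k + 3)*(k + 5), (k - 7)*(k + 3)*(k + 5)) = k^2 + 8*k + 15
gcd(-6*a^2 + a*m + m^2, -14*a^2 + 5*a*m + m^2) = 2*a - m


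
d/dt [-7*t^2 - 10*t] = -14*t - 10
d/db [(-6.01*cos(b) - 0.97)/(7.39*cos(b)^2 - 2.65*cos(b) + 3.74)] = (-44.4139*cos(b)^2 - 14.3366*cos(b) + 25.0479)*sin(b)/(54.6121*cos(b)^4 - 39.167*cos(b)^3 + 62.2997*cos(b)^2 - 19.822*cos(b) + 13.9876)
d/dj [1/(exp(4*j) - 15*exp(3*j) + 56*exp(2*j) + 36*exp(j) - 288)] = (-4*exp(3*j) + 45*exp(2*j) - 112*exp(j) - 36)*exp(j)/(exp(4*j) - 15*exp(3*j) + 56*exp(2*j) + 36*exp(j) - 288)^2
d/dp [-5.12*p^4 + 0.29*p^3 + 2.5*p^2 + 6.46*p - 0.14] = -20.48*p^3 + 0.87*p^2 + 5.0*p + 6.46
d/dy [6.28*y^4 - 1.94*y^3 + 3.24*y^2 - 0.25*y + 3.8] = 25.12*y^3 - 5.82*y^2 + 6.48*y - 0.25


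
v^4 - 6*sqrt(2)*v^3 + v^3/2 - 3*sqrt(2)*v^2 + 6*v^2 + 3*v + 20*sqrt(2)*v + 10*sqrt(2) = (v + 1/2)*(v - 5*sqrt(2))*(v - 2*sqrt(2))*(v + sqrt(2))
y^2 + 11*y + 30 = (y + 5)*(y + 6)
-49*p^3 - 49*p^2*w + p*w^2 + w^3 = (-7*p + w)*(p + w)*(7*p + w)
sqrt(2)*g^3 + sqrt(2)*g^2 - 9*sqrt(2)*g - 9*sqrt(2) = (g - 3)*(g + 3)*(sqrt(2)*g + sqrt(2))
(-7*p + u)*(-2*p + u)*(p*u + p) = 14*p^3*u + 14*p^3 - 9*p^2*u^2 - 9*p^2*u + p*u^3 + p*u^2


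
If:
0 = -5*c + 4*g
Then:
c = 4*g/5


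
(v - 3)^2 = v^2 - 6*v + 9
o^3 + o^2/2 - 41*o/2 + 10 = (o - 4)*(o - 1/2)*(o + 5)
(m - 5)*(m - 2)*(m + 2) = m^3 - 5*m^2 - 4*m + 20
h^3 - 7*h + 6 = (h - 2)*(h - 1)*(h + 3)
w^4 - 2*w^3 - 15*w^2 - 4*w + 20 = (w - 5)*(w - 1)*(w + 2)^2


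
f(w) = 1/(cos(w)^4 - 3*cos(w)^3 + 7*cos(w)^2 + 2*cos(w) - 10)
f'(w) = (4*sin(w)*cos(w)^3 - 9*sin(w)*cos(w)^2 + 14*sin(w)*cos(w) + 2*sin(w))/(cos(w)^4 - 3*cos(w)^3 + 7*cos(w)^2 + 2*cos(w) - 10)^2 = (4*cos(w)^3 - 9*cos(w)^2 + 14*cos(w) + 2)*sin(w)/(cos(w)^4 - 3*cos(w)^3 + 7*cos(w)^2 + 2*cos(w) - 10)^2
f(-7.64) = -0.11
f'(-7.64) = -0.05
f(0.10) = -0.33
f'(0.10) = 0.12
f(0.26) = -0.30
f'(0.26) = 0.24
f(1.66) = -0.10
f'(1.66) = 0.01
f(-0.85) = -0.16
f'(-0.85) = -0.16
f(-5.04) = -0.11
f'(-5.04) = 0.07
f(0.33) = -0.28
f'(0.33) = 0.27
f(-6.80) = -0.23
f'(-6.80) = -0.26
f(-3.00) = -0.80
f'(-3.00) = 2.23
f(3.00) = -0.80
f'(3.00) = -2.23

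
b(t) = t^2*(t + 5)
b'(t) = t^2 + 2*t*(t + 5)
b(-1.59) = 8.62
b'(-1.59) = -8.32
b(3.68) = 117.55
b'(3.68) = 77.43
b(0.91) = 4.89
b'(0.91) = 11.58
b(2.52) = 47.76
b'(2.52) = 44.25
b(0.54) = 1.62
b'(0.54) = 6.27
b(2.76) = 59.11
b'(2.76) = 50.45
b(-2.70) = 16.77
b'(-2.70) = -5.13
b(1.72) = 19.88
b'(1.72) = 26.08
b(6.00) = 396.00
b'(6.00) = 168.00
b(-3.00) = 18.00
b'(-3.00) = -3.00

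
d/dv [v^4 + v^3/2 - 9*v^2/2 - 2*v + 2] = 4*v^3 + 3*v^2/2 - 9*v - 2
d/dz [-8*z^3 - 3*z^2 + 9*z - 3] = -24*z^2 - 6*z + 9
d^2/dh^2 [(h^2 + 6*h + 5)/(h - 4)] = 90/(h^3 - 12*h^2 + 48*h - 64)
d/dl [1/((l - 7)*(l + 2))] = (5 - 2*l)/(l^4 - 10*l^3 - 3*l^2 + 140*l + 196)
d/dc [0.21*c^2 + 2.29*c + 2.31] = 0.42*c + 2.29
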